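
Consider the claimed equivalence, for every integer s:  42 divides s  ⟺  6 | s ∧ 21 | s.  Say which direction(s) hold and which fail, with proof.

[⇐] Suppose 6 ∣ s and 21 ∣ s. Any common multiple of 6 and 21 is a multiple of their lcm; here lcm(6, 21) = 6·21/gcd(6, 21) = 126/3 = 42, so 42 ∣ s.

[⇒] If 42 ∣ s, write s = 42q. Since 42 = 7·6, s = 6·(7q), so 6 ∣ s; and since 42 = 2·21, s = 21·(2q), so 21 ∣ s.

Both directions hold.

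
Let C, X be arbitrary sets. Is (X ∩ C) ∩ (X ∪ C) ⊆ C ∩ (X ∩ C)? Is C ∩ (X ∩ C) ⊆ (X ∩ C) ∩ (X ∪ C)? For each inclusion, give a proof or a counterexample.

(⟹) Let x ∈ (X ∩ C) ∩ (X ∪ C). Then x ∈ C ∩ X, from which x ∈ C ∩ (X ∩ C).

(⟸) Let x ∈ C ∩ (X ∩ C). Then x ∈ C ∩ X, from which x ∈ (X ∩ C) ∩ (X ∪ C).

The two sets are equal.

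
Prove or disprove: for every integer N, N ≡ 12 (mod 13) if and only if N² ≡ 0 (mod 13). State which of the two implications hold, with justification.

Forward direction. This fails: take N = 12. Then 12 ≡ 12 (mod 13), but 12² = 144 ≡ 1 (mod 13), not 0.

Converse. This fails: take N = 0. Then 0² = 0 ≡ 0 (mod 13), yet 0 ≡ 0 (mod 13), not 12.

Neither direction holds.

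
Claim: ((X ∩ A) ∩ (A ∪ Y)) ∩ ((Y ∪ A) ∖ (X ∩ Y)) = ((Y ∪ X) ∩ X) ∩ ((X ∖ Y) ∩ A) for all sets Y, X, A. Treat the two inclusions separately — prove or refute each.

Both inclusions hold.

Reverse inclusion. Let x ∈ ((Y ∪ X) ∩ X) ∩ ((X ∖ Y) ∩ A). Then x ∈ X ∩ A and x ∉ Y, from which x ∈ ((X ∩ A) ∩ (A ∪ Y)) ∩ ((Y ∪ A) ∖ (X ∩ Y)).

Forward inclusion. Let x ∈ ((X ∩ A) ∩ (A ∪ Y)) ∩ ((Y ∪ A) ∖ (X ∩ Y)). Then x ∈ X ∩ A and x ∉ Y, from which x ∈ ((Y ∪ X) ∩ X) ∩ ((X ∖ Y) ∩ A).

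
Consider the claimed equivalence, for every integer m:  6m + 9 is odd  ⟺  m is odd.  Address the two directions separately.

Forward direction. This fails: take m = 4. Then 6m + 9 = 33, which is odd, yet m = 4 is even, not odd.

Converse. Suppose m is odd. Since 6 is even, 6m is even for every m, so 6m + 9 has the same parity as 9, which is odd. Hence 6m + 9 is odd.

The forward direction fails; the converse holds.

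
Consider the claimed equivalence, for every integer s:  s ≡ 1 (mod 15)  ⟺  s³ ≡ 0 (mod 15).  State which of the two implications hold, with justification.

(⇒) fails and (⇐) fails.

(⇒) This fails: take s = 1. Then 1 ≡ 1 (mod 15), but 1³ = 1 ≡ 1 (mod 15), not 0.

(⇐) This fails: take s = 0. Then 0³ = 0 ≡ 0 (mod 15), yet 0 ≡ 0 (mod 15), not 1.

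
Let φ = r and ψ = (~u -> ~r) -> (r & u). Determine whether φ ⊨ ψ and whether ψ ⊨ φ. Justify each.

[⇒] Assume the antecedent. If r is true, (~u -> ~r) -> (r & u) reduces to true regardless of the other variables. If r is false, the antecedent cannot hold. Either way (~u -> ~r) -> (r & u) holds.

[⇐] Assume the antecedent. If r is true, r reduces to true regardless of the other variables. If r is false, the antecedent cannot hold. Either way r holds.

Both directions hold.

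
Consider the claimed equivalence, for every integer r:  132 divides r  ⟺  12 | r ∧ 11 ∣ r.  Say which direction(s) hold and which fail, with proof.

The biconditional holds.

[⇒] If 132 ∣ r, write r = 132q. Since 132 = 11·12, r = 12·(11q), so 12 ∣ r; and since 132 = 12·11, r = 11·(12q), so 11 ∣ r.

[⇐] Suppose 12 ∣ r and 11 ∣ r. Any common multiple of 12 and 11 is a multiple of their lcm; here gcd(12, 11) = 1, so lcm(12, 11) = 12·11 = 132, so 132 ∣ r.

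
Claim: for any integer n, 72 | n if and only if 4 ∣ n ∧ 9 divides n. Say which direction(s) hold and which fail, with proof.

(⇒) holds; (⇐) fails.

(⇐) This fails: take n = 36. Both 4 ∣ 36 and 9 ∣ 36, yet 36 is not a multiple of 72 (since 36 = 0·72 + 36), so 72 ∤ 36.

(⇒) If 72 ∣ n, write n = 72q. Since 72 = 18·4, n = 4·(18q), so 4 ∣ n; and since 72 = 8·9, n = 9·(8q), so 9 ∣ n.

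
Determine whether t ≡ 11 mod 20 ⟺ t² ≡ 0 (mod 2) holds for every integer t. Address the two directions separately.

Both directions fail.

Forward direction. This fails: take t = 11. Then 11 ≡ 11 (mod 20), but 11² = 121 ≡ 1 (mod 2), not 0.

Converse. This fails: take t = 0. Then 0² = 0 ≡ 0 (mod 2), yet 0 ≡ 0 (mod 20), not 11.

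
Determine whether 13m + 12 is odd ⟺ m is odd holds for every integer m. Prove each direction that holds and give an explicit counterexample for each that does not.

Equivalent; both directions hold.

(→) Suppose 13m + 12 is odd. Since 13 is odd, 13m and m have the same parity, so 13m + 12 ≡ m + 12 (mod 2). As 12 is even, 13m + 12 is odd exactly when m is odd. Thus m is odd.

(←) Conversely, suppose m is odd; write m = 2j + 1. Then 13m + 12 = 13·(2j + 1) + 12 = 2·13j + 25, which is odd.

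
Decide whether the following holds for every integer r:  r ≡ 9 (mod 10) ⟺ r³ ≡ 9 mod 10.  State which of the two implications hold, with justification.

Equivalent; both directions hold.

[⇒] Suppose r ≡ 9 (mod 10). Write r = 10j + 9. Then (10j + 9)³ = 1000j³ + 2700j² + 2430j + 729 = 10(100j³ + 270j² + 243j + 72) + 9, so r³ ≡ 9 (mod 10).

[⇐] For the converse, argue contrapositively. If r ≢ 9 (mod 10), then r is congruent to one of 0, 1, 2, 3, 4, 5, 6, 7, 8 modulo 10, and these give r³ ≡ 0, 1, 8, 7, 4, 5, 6, 3, 2 respectively — never 9.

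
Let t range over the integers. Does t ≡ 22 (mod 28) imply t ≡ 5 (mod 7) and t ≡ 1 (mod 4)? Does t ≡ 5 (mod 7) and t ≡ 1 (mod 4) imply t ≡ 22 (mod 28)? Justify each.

Forward direction. This fails: t = 22 gives 22 ≡ 22 (mod 28) but 22 ≡ 1 (mod 7), so the conjunction on the right does not hold.

Converse. This fails: t = 5 satisfies both congruences on the right (5 ≡ 5 mod 7 and 5 ≡ 1 mod 4) yet 5 ≡ 5 (mod 28), not 22.

(⇒) fails and (⇐) fails.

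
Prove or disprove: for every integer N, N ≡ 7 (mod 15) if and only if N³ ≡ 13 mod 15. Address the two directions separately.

Both implications hold.

[⇒] Suppose N ≡ 7 (mod 15). Write N = 15j + 7. Then (15j + 7)³ = 3375j³ + 4725j² + 2205j + 343 = 15(225j³ + 315j² + 147j + 22) + 13, so N³ ≡ 13 (mod 15).

[⇐] Conversely, suppose N³ ≡ 13 (mod 15). The only residue r in {0, …, 14} with r³ ≡ 13 (mod 15) is r = 7, so N ≡ 7 (mod 15).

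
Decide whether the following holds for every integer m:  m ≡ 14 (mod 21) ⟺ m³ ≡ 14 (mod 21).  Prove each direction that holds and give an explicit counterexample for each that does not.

(⟹) Suppose m ≡ 14 (mod 21). Write m = 21j + 14. Then (21j + 14)³ = 9261j³ + 18522j² + 12348j + 2744 = 21(441j³ + 882j² + 588j + 130) + 14, so m³ ≡ 14 (mod 21).

(⟸) Conversely, suppose m³ ≡ 14 (mod 21). The only residue r in {0, …, 20} with r³ ≡ 14 (mod 21) is r = 14, so m ≡ 14 (mod 21).

Both implications hold.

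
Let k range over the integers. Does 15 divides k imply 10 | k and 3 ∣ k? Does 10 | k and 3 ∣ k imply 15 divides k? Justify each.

The forward direction fails; the converse holds.

[⇒] This fails: take k = 15. Certainly 15 ∣ 15, but 10 ∤ 15.

[⇐] Suppose 10 ∣ k and 3 ∣ k. Any common multiple of 10 and 3 is a multiple of their lcm; here gcd(10, 3) = 1, so lcm(10, 3) = 10·3 = 30, so 30 ∣ k. Since 15 ∣ 30, it follows that 15 ∣ k.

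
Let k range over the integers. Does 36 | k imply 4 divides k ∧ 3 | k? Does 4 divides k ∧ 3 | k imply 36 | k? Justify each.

(⇒) holds; (⇐) fails.

(→) If 36 ∣ k, write k = 36q. Since 36 = 9·4, k = 4·(9q), so 4 ∣ k; and since 36 = 12·3, k = 3·(12q), so 3 ∣ k.

(←) This fails: take k = 12. Both 4 ∣ 12 and 3 ∣ 12, yet 12 is not a multiple of 36 (since 12 = 0·36 + 12), so 36 ∤ 12.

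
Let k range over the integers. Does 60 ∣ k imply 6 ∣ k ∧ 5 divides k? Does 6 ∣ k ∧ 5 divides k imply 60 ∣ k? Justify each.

Only the forward implication holds.

(⇒) If 60 ∣ k, write k = 60q. Since 60 = 10·6, k = 6·(10q), so 6 ∣ k; and since 60 = 12·5, k = 5·(12q), so 5 ∣ k.

(⇐) This fails: take k = 30. Both 6 ∣ 30 and 5 ∣ 30, yet 30 is not a multiple of 60 (since 30 = 0·60 + 30), so 60 ∤ 30.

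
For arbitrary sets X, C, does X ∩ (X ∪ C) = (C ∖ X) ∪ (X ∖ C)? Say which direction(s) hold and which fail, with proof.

Forward inclusion. This inclusion fails. Take X = {1}, C = {1}; then 1 ∈ X ∩ (X ∪ C) but 1 ∉ (C ∖ X) ∪ (X ∖ C).

Reverse inclusion. This inclusion fails. Take X = ∅, C = {1}; then 1 ∈ (C ∖ X) ∪ (X ∖ C) but 1 ∉ X ∩ (X ∪ C).

Both inclusions fail.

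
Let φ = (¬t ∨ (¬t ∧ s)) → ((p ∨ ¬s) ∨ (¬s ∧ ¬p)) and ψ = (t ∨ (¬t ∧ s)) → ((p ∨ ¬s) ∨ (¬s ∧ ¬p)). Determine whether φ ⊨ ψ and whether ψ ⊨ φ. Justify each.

(←) Assume the antecedent. If s is true, the antecedent forces (s = T, t = F, p = T) or (s = T, t = T, p = T), and the consequent holds there. If s is false, the consequent reduces to true regardless of the other variables. Either way the consequent holds.

(→) This fails. Under s = T, t = T, p = F, the left side is true but the right side is false.

Not equivalent: only (⇐) holds.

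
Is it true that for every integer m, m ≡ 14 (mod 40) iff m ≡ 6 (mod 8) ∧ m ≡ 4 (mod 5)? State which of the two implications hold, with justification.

Both directions hold; the statement is true.

(⟸) If m ≡ 6 (mod 8) and m ≡ 4 (mod 5), then by the Chinese remainder theorem m ≡ 14 (mod 40). This is exactly m ≡ 14 (mod 40).

(⟹) Suppose m ≡ 14 (mod 40); write m = 40j + 14. Since 8 ∣ 40, reducing mod 8 gives m ≡ 14 ≡ 6 (mod 8); since 5 ∣ 40, reducing mod 5 gives m ≡ 14 ≡ 4 (mod 5).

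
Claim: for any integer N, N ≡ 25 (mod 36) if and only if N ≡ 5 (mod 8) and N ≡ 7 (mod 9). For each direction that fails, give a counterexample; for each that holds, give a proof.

Only the converse holds.

(→) This fails: N = 25 gives 25 ≡ 25 (mod 36) but 25 ≡ 1 (mod 8), so the conjunction on the right does not hold.

(←) Conversely, if N ≡ 5 (mod 8) and N ≡ 7 (mod 9), then by the Chinese remainder theorem N ≡ 61 (mod 72). Since 61 ≡ 25 (mod 36) and 36 ∣ 72, we get N ≡ 25 (mod 36).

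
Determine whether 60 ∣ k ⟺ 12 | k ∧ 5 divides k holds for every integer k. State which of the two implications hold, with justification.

Both implications hold.

[⇒] If 60 ∣ k, write k = 60q. Since 60 = 5·12, k = 12·(5q), so 12 ∣ k; and since 60 = 12·5, k = 5·(12q), so 5 ∣ k.

[⇐] Suppose 12 ∣ k and 5 ∣ k. Any common multiple of 12 and 5 is a multiple of their lcm; here gcd(12, 5) = 1, so lcm(12, 5) = 12·5 = 60, so 60 ∣ k.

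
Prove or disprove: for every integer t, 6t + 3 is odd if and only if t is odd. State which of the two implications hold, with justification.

(⟸) Suppose t is odd. Since 6 is even, 6t is even for every t, so 6t + 3 has the same parity as 3, which is odd. Hence 6t + 3 is odd.

(⟹) This fails: take t = 2. Then 6t + 3 = 15, which is odd, yet t = 2 is even, not odd.

(⇒) fails; (⇐) holds.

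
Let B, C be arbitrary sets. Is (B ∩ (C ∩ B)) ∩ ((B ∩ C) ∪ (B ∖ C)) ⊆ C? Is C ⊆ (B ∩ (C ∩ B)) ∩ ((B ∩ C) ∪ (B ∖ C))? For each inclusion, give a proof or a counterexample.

Only the forward inclusion holds.

Forward inclusion. Let x ∈ (B ∩ (C ∩ B)) ∩ ((B ∩ C) ∪ (B ∖ C)). Then x ∈ B ∩ C, from which x ∈ C.

Reverse inclusion. This inclusion fails. Take B = ∅, C = {1}; then 1 ∈ C but 1 ∉ (B ∩ (C ∩ B)) ∩ ((B ∩ C) ∪ (B ∖ C)).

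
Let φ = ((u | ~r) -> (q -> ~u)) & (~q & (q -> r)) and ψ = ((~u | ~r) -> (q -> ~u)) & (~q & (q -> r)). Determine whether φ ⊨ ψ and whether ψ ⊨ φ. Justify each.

(→) Assume the antecedent. If r is true, the antecedent forces (r = T, q = F, u = F) or (r = T, q = F, u = T), and the consequent holds there. If r is false, the antecedent forces (r = F, q = F, u = F) or (r = F, q = F, u = T), and the consequent holds there. Either way the consequent holds.

(←) Assume the antecedent. If r is true, the antecedent forces (r = T, q = F, u = F) or (r = T, q = F, u = T), and the consequent holds there. If r is false, the antecedent forces (r = F, q = F, u = F) or (r = F, q = F, u = T), and the consequent holds there. Either way the consequent holds.

Both directions hold; the statement is true.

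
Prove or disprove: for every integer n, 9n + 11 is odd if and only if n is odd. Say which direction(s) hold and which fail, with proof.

Forward direction. This fails: n = 0 gives 9n + 11 = 11, which is odd, but 0 is even, not odd.

Converse. This also fails: n = 3 is odd, but 9n + 11 = 38 is even, not odd.

Neither implication holds.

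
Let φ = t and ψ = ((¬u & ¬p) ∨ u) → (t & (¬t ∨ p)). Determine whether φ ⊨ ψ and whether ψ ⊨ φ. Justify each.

Both directions fail.

(⇒) This fails. Under t = T, u = F, p = F, the left side is true but the right side is false.

(⇐) This fails. Under t = F, u = F, p = T, the left side is false but the right side is true.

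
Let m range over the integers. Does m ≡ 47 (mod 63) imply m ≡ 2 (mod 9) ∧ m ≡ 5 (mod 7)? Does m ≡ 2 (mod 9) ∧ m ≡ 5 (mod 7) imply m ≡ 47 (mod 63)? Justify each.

The biconditional holds.

(⟹) Suppose m ≡ 47 (mod 63); write m = 63j + 47. Since 9 ∣ 63, reducing mod 9 gives m ≡ 47 ≡ 2 (mod 9); since 7 ∣ 63, reducing mod 7 gives m ≡ 47 ≡ 5 (mod 7).

(⟸) Conversely, if m ≡ 2 (mod 9) and m ≡ 5 (mod 7), then by the Chinese remainder theorem m ≡ 47 (mod 63). This is exactly m ≡ 47 (mod 63).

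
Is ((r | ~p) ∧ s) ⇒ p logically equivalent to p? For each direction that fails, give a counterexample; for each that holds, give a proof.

(⇒) fails; (⇐) holds.

Forward direction. This fails. Under p = F, r = F, s = F, the left side is true but the right side is false.

Converse. Assume the antecedent. If p is true, ((r | ~p) ∧ s) ⇒ p reduces to true regardless of the other variables. If p is false, the antecedent cannot hold. Either way ((r | ~p) ∧ s) ⇒ p holds.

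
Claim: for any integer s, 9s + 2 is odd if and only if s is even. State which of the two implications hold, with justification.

Forward direction. This fails: s = 1 gives 9s + 2 = 11, which is odd, but 1 is odd, not even.

Converse. This also fails: s = 0 is even, but 9s + 2 = 2 is even, not odd.

(⇒) fails and (⇐) fails.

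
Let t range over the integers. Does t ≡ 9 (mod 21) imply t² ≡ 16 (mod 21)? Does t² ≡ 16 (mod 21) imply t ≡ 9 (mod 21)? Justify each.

(⇒) This fails: take t = 9. Then 9 ≡ 9 (mod 21), but 9² = 81 ≡ 18 (mod 21), not 16.

(⇐) This fails: take t = 4. Then 4² = 16 ≡ 16 (mod 21), yet 4 ≡ 4 (mod 21), not 9.

Both directions fail.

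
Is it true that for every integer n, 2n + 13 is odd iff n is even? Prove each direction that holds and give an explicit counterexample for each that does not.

The forward direction fails; the converse holds.

(⇐) Suppose n is even. Since 2 is even, 2n is even for every n, so 2n + 13 has the same parity as 13, which is odd. Hence 2n + 13 is odd.

(⇒) This fails: take n = 5. Then 2n + 13 = 23, which is odd, yet n = 5 is odd, not even.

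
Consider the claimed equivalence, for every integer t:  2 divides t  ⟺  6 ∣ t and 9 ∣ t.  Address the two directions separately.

(⇒) fails; (⇐) holds.

[⇒] This fails: take t = 2. Certainly 2 ∣ 2, but 6 ∤ 2.

[⇐] Suppose 6 ∣ t and 9 ∣ t. Any common multiple of 6 and 9 is a multiple of their lcm; here lcm(6, 9) = 6·9/gcd(6, 9) = 54/3 = 18, so 18 ∣ t. Since 2 ∣ 18, it follows that 2 ∣ t.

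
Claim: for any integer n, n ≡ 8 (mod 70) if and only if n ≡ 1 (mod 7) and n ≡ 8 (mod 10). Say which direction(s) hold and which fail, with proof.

(⇒) Suppose n ≡ 8 (mod 70); write n = 70j + 8. Since 7 ∣ 70, reducing mod 7 gives n ≡ 8 ≡ 1 (mod 7); since 10 ∣ 70, reducing mod 10 gives n ≡ 8 (mod 10).

(⇐) Conversely, if n ≡ 1 (mod 7) and n ≡ 8 (mod 10), then by the Chinese remainder theorem n ≡ 8 (mod 70). This is exactly n ≡ 8 (mod 70).

Both directions hold; the statement is true.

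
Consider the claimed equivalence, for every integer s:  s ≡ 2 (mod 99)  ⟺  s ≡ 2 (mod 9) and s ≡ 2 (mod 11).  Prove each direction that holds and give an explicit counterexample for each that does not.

The biconditional holds.

Forward direction. Suppose s ≡ 2 (mod 99); write s = 99j + 2. Since 9 ∣ 99, reducing mod 9 gives s ≡ 2 (mod 9); since 11 ∣ 99, reducing mod 11 gives s ≡ 2 (mod 11).

Converse. If s ≡ 2 (mod 9) and s ≡ 2 (mod 11), then by the Chinese remainder theorem s ≡ 2 (mod 99). This is exactly s ≡ 2 (mod 99).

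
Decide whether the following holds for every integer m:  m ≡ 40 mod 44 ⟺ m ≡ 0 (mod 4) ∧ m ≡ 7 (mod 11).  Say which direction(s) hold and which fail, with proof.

The biconditional holds.

[⇒] Suppose m ≡ 40 (mod 44); write m = 44j + 40. Since 4 ∣ 44, reducing mod 4 gives m ≡ 40 ≡ 0 (mod 4); since 11 ∣ 44, reducing mod 11 gives m ≡ 40 ≡ 7 (mod 11).

[⇐] Conversely, if m ≡ 0 (mod 4) and m ≡ 7 (mod 11), then by the Chinese remainder theorem m ≡ 40 (mod 44). This is exactly m ≡ 40 (mod 44).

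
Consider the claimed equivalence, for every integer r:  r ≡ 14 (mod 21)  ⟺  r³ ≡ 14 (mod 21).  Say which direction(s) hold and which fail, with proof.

(⟹) Suppose r ≡ 14 (mod 21). Write r = 21j + 14. Then (21j + 14)³ = 9261j³ + 18522j² + 12348j + 2744 = 21(441j³ + 882j² + 588j + 130) + 14, so r³ ≡ 14 (mod 21).

(⟸) Conversely, suppose r³ ≡ 14 (mod 21). The only residue r in {0, …, 20} with r³ ≡ 14 (mod 21) is r = 14, so r ≡ 14 (mod 21).

Both directions hold; the statement is true.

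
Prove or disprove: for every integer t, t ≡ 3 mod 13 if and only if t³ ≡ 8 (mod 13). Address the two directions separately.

(→) This fails: take t = 3. Then 3 ≡ 3 (mod 13), but 3³ = 27 ≡ 1 (mod 13), not 8.

(←) This fails: take t = 2. Then 2³ = 8 ≡ 8 (mod 13), yet 2 ≡ 2 (mod 13), not 3.

Both directions fail.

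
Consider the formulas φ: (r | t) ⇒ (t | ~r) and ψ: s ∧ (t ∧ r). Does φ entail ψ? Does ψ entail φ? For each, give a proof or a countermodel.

(→) This fails. Under r = F, t = F, s = F, the left side is true but the right side is false.

(←) Assume the antecedent. If r is true, the antecedent forces (r = T, t = T, s = T), and (r | t) ⇒ (t | ~r) holds there. If r is false, the antecedent cannot hold. Either way (r | t) ⇒ (t | ~r) holds.

Only the converse holds.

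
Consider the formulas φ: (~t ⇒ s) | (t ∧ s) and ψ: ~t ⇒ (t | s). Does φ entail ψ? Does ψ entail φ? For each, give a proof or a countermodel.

Both directions hold.

(⟹) Assume the antecedent. If s is true, ~t ⇒ (t | s) reduces to true regardless of the other variables. If s is false, the antecedent forces (s = F, t = T), and ~t ⇒ (t | s) holds there. Either way ~t ⇒ (t | s) holds.

(⟸) Assume the antecedent. If s is true, (~t ⇒ s) | (t ∧ s) reduces to true regardless of the other variables. If s is false, the antecedent forces (s = F, t = T), and (~t ⇒ s) | (t ∧ s) holds there. Either way (~t ⇒ s) | (t ∧ s) holds.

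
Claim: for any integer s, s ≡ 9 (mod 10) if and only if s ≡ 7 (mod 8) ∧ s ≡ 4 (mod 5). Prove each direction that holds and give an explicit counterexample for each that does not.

The forward direction fails; the converse holds.

(⟸) If s ≡ 7 (mod 8) and s ≡ 4 (mod 5), then by the Chinese remainder theorem s ≡ 39 (mod 40). Since 39 ≡ 9 (mod 10) and 10 ∣ 40, we get s ≡ 9 (mod 10).

(⟹) This fails: s = 9 gives 9 ≡ 9 (mod 10) but 9 ≡ 1 (mod 8), so the conjunction on the right does not hold.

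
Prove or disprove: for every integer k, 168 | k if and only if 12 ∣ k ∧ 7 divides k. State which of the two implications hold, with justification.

[⇐] This fails: take k = 84. Both 12 ∣ 84 and 7 ∣ 84, yet 84 is not a multiple of 168 (since 84 = 0·168 + 84), so 168 ∤ 84.

[⇒] If 168 ∣ k, write k = 168q. Since 168 = 14·12, k = 12·(14q), so 12 ∣ k; and since 168 = 24·7, k = 7·(24q), so 7 ∣ k.

Only the forward implication holds.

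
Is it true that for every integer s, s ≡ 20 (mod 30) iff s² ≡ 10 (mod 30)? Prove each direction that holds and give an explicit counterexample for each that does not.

(⇒) holds; (⇐) fails.

(→) Suppose s ≡ 20 (mod 30). Write s = 30j + 20. Then (30j + 20)² = 900j² + 1200j + 400 = 30(30j² + 40j + 13) + 10, so s² ≡ 10 (mod 30).

(←) This fails: take s = 10. Then 10² = 100 ≡ 10 (mod 30), yet 10 ≡ 10 (mod 30), not 20.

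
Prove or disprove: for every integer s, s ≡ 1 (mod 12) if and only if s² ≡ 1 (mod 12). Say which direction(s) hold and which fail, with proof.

Only the forward implication holds.

(←) This fails: take s = 5. Then 5² = 25 ≡ 1 (mod 12), yet 5 ≡ 5 (mod 12), not 1.

(→) Suppose s ≡ 1 (mod 12). Write s = 12j + 1. Then (12j + 1)² = 144j² + 24j + 1 = 12(12j² + 2j) + 1, so s² ≡ 1 (mod 12).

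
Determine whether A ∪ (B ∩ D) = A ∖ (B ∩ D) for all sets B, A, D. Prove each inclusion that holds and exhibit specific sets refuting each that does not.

(⟸) Let x ∈ A ∖ (B ∩ D). Then either x ∈ A and x ∉ B, D; or x ∈ B ∩ A and x ∉ D; or x ∈ A ∩ D and x ∉ B. In each case x ∈ A ∪ (B ∩ D), so A ∖ (B ∩ D) ⊆ A ∪ (B ∩ D).

(⟹) This inclusion fails. Take B = {1}, A = ∅, D = {1}; then 1 ∈ A ∪ (B ∩ D) but 1 ∉ A ∖ (B ∩ D).

The sets are not equal: only the reverse inclusion holds.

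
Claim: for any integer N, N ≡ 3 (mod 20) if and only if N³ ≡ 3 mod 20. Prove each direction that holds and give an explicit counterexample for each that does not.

(⇒) fails and (⇐) fails.

(→) This fails: take N = 3. Then 3 ≡ 3 (mod 20), but 3³ = 27 ≡ 7 (mod 20), not 3.

(←) This fails: take N = 7. Then 7³ = 343 ≡ 3 (mod 20), yet 7 ≡ 7 (mod 20), not 3.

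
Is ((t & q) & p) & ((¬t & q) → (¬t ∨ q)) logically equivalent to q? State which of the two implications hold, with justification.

Only the forward implication holds.

(⟹) Assume the antecedent. If p is true, the antecedent forces (p = T, t = T, q = T), and q holds there. If p is false, the antecedent cannot hold. Either way q holds.

(⟸) This fails. Under p = F, t = F, q = T, the left side is false but the right side is true.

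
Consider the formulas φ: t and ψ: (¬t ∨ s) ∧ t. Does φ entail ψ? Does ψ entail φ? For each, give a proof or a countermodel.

(⇒) fails; (⇐) holds.

(⟸) Assume the antecedent. If s is true, the antecedent forces (s = T, t = T), and t holds there. If s is false, the antecedent cannot hold. Either way t holds.

(⟹) This fails. Under s = F, t = T, the left side is true but the right side is false.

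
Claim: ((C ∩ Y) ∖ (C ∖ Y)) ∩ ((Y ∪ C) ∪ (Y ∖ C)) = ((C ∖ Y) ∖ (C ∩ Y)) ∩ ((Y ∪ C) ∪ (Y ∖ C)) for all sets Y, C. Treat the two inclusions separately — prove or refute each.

(⟹) This inclusion fails. Take Y = {1}, C = {1}; then 1 ∈ ((C ∩ Y) ∖ (C ∖ Y)) ∩ ((Y ∪ C) ∪ (Y ∖ C)) but 1 ∉ ((C ∖ Y) ∖ (C ∩ Y)) ∩ ((Y ∪ C) ∪ (Y ∖ C)).

(⟸) This inclusion fails. Take Y = ∅, C = {1}; then 1 ∈ ((C ∖ Y) ∖ (C ∩ Y)) ∩ ((Y ∪ C) ∪ (Y ∖ C)) but 1 ∉ ((C ∩ Y) ∖ (C ∖ Y)) ∩ ((Y ∪ C) ∪ (Y ∖ C)).

Both inclusions fail.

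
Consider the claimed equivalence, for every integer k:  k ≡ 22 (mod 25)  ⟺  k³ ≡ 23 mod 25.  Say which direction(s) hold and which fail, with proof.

(⟹) Suppose k ≡ 22 (mod 25). Write k = 25j + 22. Then (25j + 22)³ = 15625j³ + 41250j² + 36300j + 10648 = 25(625j³ + 1650j² + 1452j + 425) + 23, so k³ ≡ 23 (mod 25).

(⟸) Conversely, suppose k³ ≡ 23 (mod 25). The only residue r in {0, …, 24} with r³ ≡ 23 (mod 25) is r = 22, so k ≡ 22 (mod 25).

Both directions hold; the statement is true.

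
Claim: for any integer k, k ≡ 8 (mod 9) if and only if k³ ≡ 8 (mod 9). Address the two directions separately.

(⟹) Suppose k ≡ 8 (mod 9). Write k = 9j + 8. Then (9j + 8)³ = 729j³ + 1944j² + 1728j + 512 = 9(81j³ + 216j² + 192j + 56) + 8, so k³ ≡ 8 (mod 9).

(⟸) This fails: take k = 2. Then 2³ = 8 ≡ 8 (mod 9), yet 2 ≡ 2 (mod 9), not 8.

Only the forward direction holds.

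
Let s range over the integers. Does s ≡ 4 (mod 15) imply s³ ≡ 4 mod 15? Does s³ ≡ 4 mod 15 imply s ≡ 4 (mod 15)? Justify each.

Both directions hold; the statement is true.

(→) Suppose s ≡ 4 (mod 15). Write s = 15j + 4. Then (15j + 4)³ = 3375j³ + 2700j² + 720j + 64 = 15(225j³ + 180j² + 48j + 4) + 4, so s³ ≡ 4 (mod 15).

(←) Conversely, suppose s³ ≡ 4 (mod 15). The only residue r in {0, …, 14} with r³ ≡ 4 (mod 15) is r = 4, so s ≡ 4 (mod 15).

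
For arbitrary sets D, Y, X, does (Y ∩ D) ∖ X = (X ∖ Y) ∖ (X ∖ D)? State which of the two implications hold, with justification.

Both inclusions fail.

(⟹) This inclusion fails. Take D = {1}, Y = {1}, X = ∅; then 1 ∈ (Y ∩ D) ∖ X but 1 ∉ (X ∖ Y) ∖ (X ∖ D).

(⟸) This inclusion fails. Take D = {1}, Y = ∅, X = {1}; then 1 ∈ (X ∖ Y) ∖ (X ∖ D) but 1 ∉ (Y ∩ D) ∖ X.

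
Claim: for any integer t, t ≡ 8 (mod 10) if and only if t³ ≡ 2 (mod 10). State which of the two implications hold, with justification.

[⇐] For the converse, argue contrapositively. If t ≢ 8 (mod 10), then t is congruent to one of 0, 1, 2, 3, 4, 5, 6, 7, 9 modulo 10, and these give t³ ≡ 0, 1, 8, 7, 4, 5, 6, 3, 9 respectively — never 2.

[⇒] Suppose t ≡ 8 (mod 10). Write t = 10j + 8. Then (10j + 8)³ = 1000j³ + 2400j² + 1920j + 512 = 10(100j³ + 240j² + 192j + 51) + 2, so t³ ≡ 2 (mod 10).

The biconditional holds.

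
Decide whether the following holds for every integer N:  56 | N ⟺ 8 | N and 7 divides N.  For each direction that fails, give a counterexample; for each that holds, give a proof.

(→) If 56 ∣ N, write N = 56q. Since 56 = 7·8, N = 8·(7q), so 8 ∣ N; and since 56 = 8·7, N = 7·(8q), so 7 ∣ N.

(←) Suppose 8 ∣ N and 7 ∣ N. Any common multiple of 8 and 7 is a multiple of their lcm; here gcd(8, 7) = 1, so lcm(8, 7) = 8·7 = 56, so 56 ∣ N.

The biconditional holds.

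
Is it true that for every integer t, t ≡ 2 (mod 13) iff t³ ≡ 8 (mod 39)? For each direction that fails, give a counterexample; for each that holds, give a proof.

[⇒] This fails: take t = 15. Then 15 ≡ 2 (mod 13), but 15³ = 3375 ≡ 21 (mod 39), not 8.

[⇐] This fails: take t = 5. Then 5³ = 125 ≡ 8 (mod 39), yet 5 ≡ 5 (mod 13), not 2.

Neither implication holds.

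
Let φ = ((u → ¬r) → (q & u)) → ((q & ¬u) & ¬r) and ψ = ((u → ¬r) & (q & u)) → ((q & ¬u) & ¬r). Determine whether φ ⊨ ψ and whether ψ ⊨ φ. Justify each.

Only the forward direction holds.

Forward direction. Assume the antecedent. If u is true, the antecedent forces (u = T, r = F, q = F), and the consequent holds there. If u is false, the consequent reduces to true regardless of the other variables. Either way the consequent holds.

Converse. This fails. Under u = T, r = T, q = F, the left side is false but the right side is true.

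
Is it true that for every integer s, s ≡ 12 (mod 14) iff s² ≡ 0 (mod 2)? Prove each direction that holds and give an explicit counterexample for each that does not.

Only the forward implication holds.

(→) Suppose s ≡ 12 (mod 14). Then s² ≡ 12² = 144 (mod 14), and since 2 ∣ 14, also s² ≡ 0 (mod 2).

(←) This fails: take s = 0. Then 0² = 0 ≡ 0 (mod 2), yet 0 ≡ 0 (mod 14), not 12.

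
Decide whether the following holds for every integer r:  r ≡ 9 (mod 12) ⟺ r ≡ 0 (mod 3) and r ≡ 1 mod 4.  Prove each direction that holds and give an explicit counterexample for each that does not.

(→) Suppose r ≡ 9 (mod 12); write r = 12j + 9. Since 3 ∣ 12, reducing mod 3 gives r ≡ 9 ≡ 0 (mod 3); since 4 ∣ 12, reducing mod 4 gives r ≡ 9 ≡ 1 (mod 4).

(←) Conversely, if r ≡ 0 (mod 3) and r ≡ 1 (mod 4), then by the Chinese remainder theorem r ≡ 9 (mod 12). This is exactly r ≡ 9 (mod 12).

Both directions hold; the statement is true.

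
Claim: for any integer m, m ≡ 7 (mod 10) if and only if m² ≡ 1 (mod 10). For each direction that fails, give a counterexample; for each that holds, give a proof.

(⇒) This fails: take m = 7. Then 7 ≡ 7 (mod 10), but 7² = 49 ≡ 9 (mod 10), not 1.

(⇐) This fails: take m = 1. Then 1² = 1 ≡ 1 (mod 10), yet 1 ≡ 1 (mod 10), not 7.

(⇒) fails and (⇐) fails.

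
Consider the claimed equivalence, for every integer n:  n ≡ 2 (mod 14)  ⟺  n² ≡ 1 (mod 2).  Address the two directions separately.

Neither direction holds.

(⟹) This fails: take n = 2. Then 2 ≡ 2 (mod 14), but 2² = 4 ≡ 0 (mod 2), not 1.

(⟸) This fails: take n = 1. Then 1² = 1 ≡ 1 (mod 2), yet 1 ≡ 1 (mod 14), not 2.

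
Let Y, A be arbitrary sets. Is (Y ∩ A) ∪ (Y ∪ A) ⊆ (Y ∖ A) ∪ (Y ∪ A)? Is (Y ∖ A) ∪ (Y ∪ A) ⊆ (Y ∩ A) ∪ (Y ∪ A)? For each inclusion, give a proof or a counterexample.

Both inclusions hold.

(⊆) Let x ∈ (Y ∩ A) ∪ (Y ∪ A). Then either x ∈ Y and x ∉ A; or x ∈ A and x ∉ Y; or x ∈ Y ∩ A. In each case x ∈ (Y ∖ A) ∪ (Y ∪ A), so (Y ∩ A) ∪ (Y ∪ A) ⊆ (Y ∖ A) ∪ (Y ∪ A).

(⊇) Let x ∈ (Y ∖ A) ∪ (Y ∪ A). Then either x ∈ Y and x ∉ A; or x ∈ A and x ∉ Y; or x ∈ Y ∩ A. In each case x ∈ (Y ∩ A) ∪ (Y ∪ A), so (Y ∖ A) ∪ (Y ∪ A) ⊆ (Y ∩ A) ∪ (Y ∪ A).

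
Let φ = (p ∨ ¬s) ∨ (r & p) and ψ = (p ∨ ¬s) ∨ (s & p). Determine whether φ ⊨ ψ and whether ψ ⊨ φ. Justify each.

(→) Assume the antecedent. If p is true, (p ∨ ¬s) ∨ (s & p) reduces to true regardless of the other variables. If p is false, the antecedent forces (p = F, r = F, s = F) or (p = F, r = T, s = F), and (p ∨ ¬s) ∨ (s & p) holds there. Either way (p ∨ ¬s) ∨ (s & p) holds.

(←) Assume the antecedent. If p is true, (p ∨ ¬s) ∨ (r & p) reduces to true regardless of the other variables. If p is false, the antecedent forces (p = F, r = F, s = F) or (p = F, r = T, s = F), and (p ∨ ¬s) ∨ (r & p) holds there. Either way (p ∨ ¬s) ∨ (r & p) holds.

Both implications hold.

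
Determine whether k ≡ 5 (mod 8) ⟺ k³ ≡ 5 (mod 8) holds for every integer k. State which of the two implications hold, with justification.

The biconditional holds.

[⇒] Suppose k ≡ 5 (mod 8). Write k = 8j + 5. Then (8j + 5)³ = 512j³ + 960j² + 600j + 125 = 8(64j³ + 120j² + 75j + 15) + 5, so k³ ≡ 5 (mod 8).

[⇐] For the converse, argue contrapositively. If k ≢ 5 (mod 8), then k is congruent to one of 0, 1, 2, 3, 4, 6, 7 modulo 8, and these give k³ ≡ 0, 1, 0, 3, 0, 0, 7 respectively — never 5.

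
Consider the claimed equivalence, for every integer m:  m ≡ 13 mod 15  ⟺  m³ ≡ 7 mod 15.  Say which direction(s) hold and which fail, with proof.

The biconditional holds.

(⇒) Suppose m ≡ 13 mod 15. Write m = 15j + 13. Then (15j + 13)³ = 3375j³ + 8775j² + 7605j + 2197 = 15(225j³ + 585j² + 507j + 146) + 7, so m³ ≡ 7 (mod 15).

(⇐) Conversely, suppose m³ ≡ 7 (mod 15). The only residue r in {0, …, 14} with r³ ≡ 7 (mod 15) is r = 13, so m ≡ 13 (mod 15).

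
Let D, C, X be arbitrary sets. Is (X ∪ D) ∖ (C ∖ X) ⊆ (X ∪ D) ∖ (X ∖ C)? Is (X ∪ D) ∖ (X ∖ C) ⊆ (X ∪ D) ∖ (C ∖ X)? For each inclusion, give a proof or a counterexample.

Both inclusions fail.

(⟹) This inclusion fails. Take D = ∅, C = ∅, X = {1}; then 1 ∈ (X ∪ D) ∖ (C ∖ X) but 1 ∉ (X ∪ D) ∖ (X ∖ C).

(⟸) This inclusion fails. Take D = {1}, C = {1}, X = ∅; then 1 ∈ (X ∪ D) ∖ (X ∖ C) but 1 ∉ (X ∪ D) ∖ (C ∖ X).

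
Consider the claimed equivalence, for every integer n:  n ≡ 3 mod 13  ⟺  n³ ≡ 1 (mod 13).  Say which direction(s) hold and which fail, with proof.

(←) This fails: take n = 1. Then 1³ = 1 ≡ 1 (mod 13), yet 1 ≡ 1 (mod 13), not 3.

(→) Suppose n ≡ 3 mod 13. Write n = 13j + 3. Then (13j + 3)³ = 2197j³ + 1521j² + 351j + 27 = 13(169j³ + 117j² + 27j + 2) + 1, so n³ ≡ 1 (mod 13).

Not equivalent: only (⇒) holds.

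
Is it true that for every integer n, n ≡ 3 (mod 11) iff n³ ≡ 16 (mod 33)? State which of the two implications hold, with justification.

[⇐] The residues r modulo 33 with r³ ≡ 16 (mod 33) are exactly {25}, and each is ≡ 3 (mod 11).

[⇒] This fails: take n = 3. Then 3 ≡ 3 (mod 11), but 3³ = 27 ≡ 27 (mod 33), not 16.

Not equivalent: only (⇐) holds.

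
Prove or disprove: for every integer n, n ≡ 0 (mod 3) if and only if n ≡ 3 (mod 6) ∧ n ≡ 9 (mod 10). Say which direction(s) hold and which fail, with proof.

Not equivalent: only (⇐) holds.

(⇒) This fails: n = 0 gives 0 ≡ 0 (mod 3) but 0 ≡ 0 (mod 6), so the conjunction on the right does not hold.

(⇐) Conversely, if n ≡ 3 (mod 6) and n ≡ 9 (mod 10), then by the Chinese remainder theorem n ≡ 9 (mod 30). Since 9 ≡ 0 (mod 3) and 3 ∣ 30, we get n ≡ 0 (mod 3).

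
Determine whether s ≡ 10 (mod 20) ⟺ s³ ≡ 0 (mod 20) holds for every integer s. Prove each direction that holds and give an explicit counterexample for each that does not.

[⇐] This fails: take s = 0. Then 0³ = 0 ≡ 0 (mod 20), yet 0 ≡ 0 (mod 20), not 10.

[⇒] Suppose s ≡ 10 (mod 20). Write s = 20j + 10. Then (20j + 10)³ = 8000j³ + 12000j² + 6000j + 1000 = 20(400j³ + 600j² + 300j + 50) + 0, so s³ ≡ 0 (mod 20).

(⇒) holds; (⇐) fails.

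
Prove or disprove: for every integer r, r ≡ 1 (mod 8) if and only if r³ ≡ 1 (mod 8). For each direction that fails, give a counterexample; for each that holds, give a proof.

Equivalent; both directions hold.

Converse. For the converse, argue contrapositively. If r ≢ 1 (mod 8), then r is congruent to one of 0, 2, 3, 4, 5, 6, 7 modulo 8, and these give r³ ≡ 0, 0, 3, 0, 5, 0, 7 respectively — never 1.

Forward direction. Suppose r ≡ 1 (mod 8). Write r = 8j + 1. Then (8j + 1)³ = 512j³ + 192j² + 24j + 1 = 8(64j³ + 24j² + 3j) + 1, so r³ ≡ 1 (mod 8).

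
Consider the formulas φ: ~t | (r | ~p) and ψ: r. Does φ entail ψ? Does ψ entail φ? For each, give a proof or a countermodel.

Converse. Assume the antecedent. If p is true, the antecedent forces (p = T, t = F, r = T) or (p = T, t = T, r = T), and ~t | (r | ~p) holds there. If p is false, ~t | (r | ~p) reduces to true regardless of the other variables. Either way ~t | (r | ~p) holds.

Forward direction. This fails. Under p = F, t = F, r = F, the left side is true but the right side is false.

Not equivalent: only (⇐) holds.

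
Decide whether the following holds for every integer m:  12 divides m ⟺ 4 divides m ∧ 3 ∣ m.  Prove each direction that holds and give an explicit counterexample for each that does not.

The biconditional holds.

[⇒] If 12 ∣ m, write m = 12q. Since 12 = 3·4, m = 4·(3q), so 4 ∣ m; and since 12 = 4·3, m = 3·(4q), so 3 ∣ m.

[⇐] Suppose 4 ∣ m and 3 ∣ m. Any common multiple of 4 and 3 is a multiple of their lcm; here gcd(4, 3) = 1, so lcm(4, 3) = 4·3 = 12, so 12 ∣ m.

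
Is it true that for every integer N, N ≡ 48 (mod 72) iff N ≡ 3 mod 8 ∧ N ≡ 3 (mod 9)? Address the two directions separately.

Forward direction. This fails: N = 48 gives 48 ≡ 48 (mod 72) but 48 ≡ 0 (mod 8), so the conjunction on the right does not hold.

Converse. This fails: N = 3 satisfies both congruences on the right (3 ≡ 3 mod 8 and 3 ≡ 3 mod 9) yet 3 ≡ 3 (mod 72), not 48.

(⇒) fails and (⇐) fails.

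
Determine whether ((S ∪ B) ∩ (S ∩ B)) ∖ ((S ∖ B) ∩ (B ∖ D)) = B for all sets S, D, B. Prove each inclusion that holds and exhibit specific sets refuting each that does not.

(⟹) Let x ∈ ((S ∪ B) ∩ (S ∩ B)) ∖ ((S ∖ B) ∩ (B ∖ D)). Then either x ∈ S ∩ B and x ∉ D; or x ∈ S ∩ D ∩ B. In each case x ∈ B, so ((S ∪ B) ∩ (S ∩ B)) ∖ ((S ∖ B) ∩ (B ∖ D)) ⊆ B.

(⟸) This inclusion fails. Take S = ∅, D = ∅, B = {1}; then 1 ∈ B but 1 ∉ ((S ∪ B) ∩ (S ∩ B)) ∖ ((S ∖ B) ∩ (B ∖ D)).

Only the forward inclusion holds.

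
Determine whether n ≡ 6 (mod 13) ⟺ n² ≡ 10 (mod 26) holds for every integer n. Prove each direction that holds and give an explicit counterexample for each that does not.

Both directions fail.

(⟹) This fails: take n = 19. Then 19 ≡ 6 (mod 13), but 19² = 361 ≡ 23 (mod 26), not 10.

(⟸) This fails: take n = 20. Then 20² = 400 ≡ 10 (mod 26), yet 20 ≡ 7 (mod 13), not 6.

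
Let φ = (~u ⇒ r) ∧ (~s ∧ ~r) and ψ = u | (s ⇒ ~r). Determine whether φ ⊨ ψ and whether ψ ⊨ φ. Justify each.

Only the forward implication holds.

[⇒] Assume the antecedent. If s is true, the antecedent cannot hold. If s is false, u | (s ⇒ ~r) reduces to true regardless of the other variables. Either way u | (s ⇒ ~r) holds.

[⇐] This fails. Under s = F, u = F, r = F, the left side is false but the right side is true.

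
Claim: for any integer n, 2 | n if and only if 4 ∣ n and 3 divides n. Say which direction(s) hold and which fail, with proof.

Not equivalent: only (⇐) holds.

[⇐] Suppose 4 ∣ n and 3 ∣ n. Any common multiple of 4 and 3 is a multiple of their lcm; here gcd(4, 3) = 1, so lcm(4, 3) = 4·3 = 12, so 12 ∣ n. Since 2 ∣ 12, it follows that 2 ∣ n.

[⇒] This fails: take n = 2. Certainly 2 ∣ 2, but 4 ∤ 2.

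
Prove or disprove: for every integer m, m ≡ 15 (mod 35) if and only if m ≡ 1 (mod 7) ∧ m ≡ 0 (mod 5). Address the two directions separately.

Both implications hold.

(→) Suppose m ≡ 15 (mod 35); write m = 35j + 15. Since 7 ∣ 35, reducing mod 7 gives m ≡ 15 ≡ 1 (mod 7); since 5 ∣ 35, reducing mod 5 gives m ≡ 15 ≡ 0 (mod 5).

(←) Conversely, if m ≡ 1 (mod 7) and m ≡ 0 (mod 5), then by the Chinese remainder theorem m ≡ 15 (mod 35). This is exactly m ≡ 15 (mod 35).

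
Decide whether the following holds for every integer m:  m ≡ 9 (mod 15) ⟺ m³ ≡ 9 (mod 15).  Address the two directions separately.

Forward direction. Suppose m ≡ 9 (mod 15). Write m = 15j + 9. Then (15j + 9)³ = 3375j³ + 6075j² + 3645j + 729 = 15(225j³ + 405j² + 243j + 48) + 9, so m³ ≡ 9 (mod 15).

Converse. Suppose m³ ≡ 9 (mod 15). The only residue r in {0, …, 14} with r³ ≡ 9 (mod 15) is r = 9, so m ≡ 9 (mod 15).

Equivalent; both directions hold.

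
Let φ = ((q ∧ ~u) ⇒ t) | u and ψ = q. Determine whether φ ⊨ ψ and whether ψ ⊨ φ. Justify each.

(⟹) This fails. Under t = F, u = F, q = F, the left side is true but the right side is false.

(⟸) This fails. Under t = F, u = F, q = T, the left side is false but the right side is true.

Neither implication holds.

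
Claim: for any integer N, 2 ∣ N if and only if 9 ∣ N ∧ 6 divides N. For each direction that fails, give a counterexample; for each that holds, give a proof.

(⟸) Suppose 9 ∣ N and 6 ∣ N. Any common multiple of 9 and 6 is a multiple of their lcm; here lcm(9, 6) = 9·6/gcd(9, 6) = 54/3 = 18, so 18 ∣ N. Since 2 ∣ 18, it follows that 2 ∣ N.

(⟹) This fails: take N = 2. Certainly 2 ∣ 2, but 9 ∤ 2.

Only the converse holds.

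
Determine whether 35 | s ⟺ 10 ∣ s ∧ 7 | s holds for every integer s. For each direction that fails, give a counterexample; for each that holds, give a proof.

(⟹) This fails: take s = 35. Certainly 35 ∣ 35, but 10 ∤ 35.

(⟸) Suppose 10 ∣ s and 7 ∣ s. Any common multiple of 10 and 7 is a multiple of their lcm; here gcd(10, 7) = 1, so lcm(10, 7) = 10·7 = 70, so 70 ∣ s. Since 35 ∣ 70, it follows that 35 ∣ s.

Only the reverse direction holds.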